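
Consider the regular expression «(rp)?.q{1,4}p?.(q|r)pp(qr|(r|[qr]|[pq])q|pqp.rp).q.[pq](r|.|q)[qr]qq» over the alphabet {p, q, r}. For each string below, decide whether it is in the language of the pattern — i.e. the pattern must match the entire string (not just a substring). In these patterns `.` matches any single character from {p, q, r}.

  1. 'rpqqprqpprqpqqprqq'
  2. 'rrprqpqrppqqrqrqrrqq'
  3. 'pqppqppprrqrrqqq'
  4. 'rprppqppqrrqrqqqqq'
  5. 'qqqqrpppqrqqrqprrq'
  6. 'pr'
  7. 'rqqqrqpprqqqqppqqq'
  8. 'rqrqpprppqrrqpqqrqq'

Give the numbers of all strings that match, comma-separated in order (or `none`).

1 → no match
2 → no match
3 → no match
4 → no match
5 → no match — must end with 'qq'
6. 'pr' → no match — must end with 'qq'
7 → match
8 → no match

7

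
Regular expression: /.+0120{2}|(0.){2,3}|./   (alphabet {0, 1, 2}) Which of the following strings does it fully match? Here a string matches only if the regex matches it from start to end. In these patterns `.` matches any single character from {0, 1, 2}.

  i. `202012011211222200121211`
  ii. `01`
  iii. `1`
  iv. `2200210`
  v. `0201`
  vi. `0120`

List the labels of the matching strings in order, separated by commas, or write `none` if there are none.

i → no match
ii → no match
iii → match
iv → no match
v → match
vi → no match

iii, v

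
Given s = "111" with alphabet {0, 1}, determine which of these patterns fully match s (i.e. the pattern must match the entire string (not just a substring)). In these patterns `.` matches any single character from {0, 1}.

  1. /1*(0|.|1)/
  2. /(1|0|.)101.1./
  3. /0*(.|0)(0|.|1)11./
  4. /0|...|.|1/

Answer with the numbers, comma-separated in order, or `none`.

1 → match
2 → no match
3 → no match
4 → match

1, 4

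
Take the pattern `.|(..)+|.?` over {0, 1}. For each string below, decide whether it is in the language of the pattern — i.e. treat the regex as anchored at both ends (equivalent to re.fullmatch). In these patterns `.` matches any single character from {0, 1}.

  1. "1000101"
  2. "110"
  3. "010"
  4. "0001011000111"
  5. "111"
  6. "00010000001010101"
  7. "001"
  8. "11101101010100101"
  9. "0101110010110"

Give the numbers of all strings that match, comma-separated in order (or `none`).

1 → no match
2 → no match
3 → no match
4 → no match
5 → no match
6 → no match
7 → no match
8 → no match
9 → no match

none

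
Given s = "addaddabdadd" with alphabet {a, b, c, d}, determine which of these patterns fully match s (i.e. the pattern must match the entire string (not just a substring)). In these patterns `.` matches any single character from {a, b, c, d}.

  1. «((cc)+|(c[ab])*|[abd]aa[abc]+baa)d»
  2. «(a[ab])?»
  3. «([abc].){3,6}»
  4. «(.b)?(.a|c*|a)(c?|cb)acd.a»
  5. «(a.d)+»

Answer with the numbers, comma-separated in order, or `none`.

1 → no match
2 → no match
3 → no match
4 → no match — must end with "a"
5 → match

5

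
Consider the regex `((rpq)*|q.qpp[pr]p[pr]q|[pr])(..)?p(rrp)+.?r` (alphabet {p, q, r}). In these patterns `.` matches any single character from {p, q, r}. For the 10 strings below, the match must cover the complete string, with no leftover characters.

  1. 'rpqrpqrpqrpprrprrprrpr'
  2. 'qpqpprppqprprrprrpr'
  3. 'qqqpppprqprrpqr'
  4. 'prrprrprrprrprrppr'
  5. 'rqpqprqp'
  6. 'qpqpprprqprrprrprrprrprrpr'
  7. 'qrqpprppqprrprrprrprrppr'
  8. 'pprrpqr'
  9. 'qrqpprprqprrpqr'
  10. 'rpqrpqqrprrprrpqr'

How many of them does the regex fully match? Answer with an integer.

1 → match
2 → match
3 → match
4 → match
5 → no match — must end with 'r'
6 → match
7 → match
8 → match
9 → match
10 → match
Total matched: 9

9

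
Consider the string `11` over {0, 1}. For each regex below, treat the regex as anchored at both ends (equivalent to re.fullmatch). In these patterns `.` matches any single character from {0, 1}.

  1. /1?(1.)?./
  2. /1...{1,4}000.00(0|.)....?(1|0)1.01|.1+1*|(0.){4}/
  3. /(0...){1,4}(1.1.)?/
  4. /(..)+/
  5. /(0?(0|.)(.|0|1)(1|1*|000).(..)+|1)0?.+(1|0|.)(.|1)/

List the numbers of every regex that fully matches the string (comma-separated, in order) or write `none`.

1 → match
2 → match
3 → no match — must start with `0`
4 → match
5 → no match

1, 2, 4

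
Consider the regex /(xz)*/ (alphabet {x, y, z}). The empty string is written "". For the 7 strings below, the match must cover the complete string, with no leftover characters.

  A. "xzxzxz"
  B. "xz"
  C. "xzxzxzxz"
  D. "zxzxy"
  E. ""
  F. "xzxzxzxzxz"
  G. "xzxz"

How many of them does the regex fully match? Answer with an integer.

A → match
B → match
C → match
D → no match
E → match
F → match
G → match
Total matched: 6

6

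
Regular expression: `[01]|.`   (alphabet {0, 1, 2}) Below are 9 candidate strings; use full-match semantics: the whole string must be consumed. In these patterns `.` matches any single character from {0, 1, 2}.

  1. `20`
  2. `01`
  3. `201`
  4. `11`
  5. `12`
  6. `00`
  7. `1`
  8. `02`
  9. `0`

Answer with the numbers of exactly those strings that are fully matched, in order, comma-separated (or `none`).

7, 9

1 → no match
2 → no match
3 → no match
4 → no match
5 → no match
6 → no match
7 → match
8 → no match
9 → match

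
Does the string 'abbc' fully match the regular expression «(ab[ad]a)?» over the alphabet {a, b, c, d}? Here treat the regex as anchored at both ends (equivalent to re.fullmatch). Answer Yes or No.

No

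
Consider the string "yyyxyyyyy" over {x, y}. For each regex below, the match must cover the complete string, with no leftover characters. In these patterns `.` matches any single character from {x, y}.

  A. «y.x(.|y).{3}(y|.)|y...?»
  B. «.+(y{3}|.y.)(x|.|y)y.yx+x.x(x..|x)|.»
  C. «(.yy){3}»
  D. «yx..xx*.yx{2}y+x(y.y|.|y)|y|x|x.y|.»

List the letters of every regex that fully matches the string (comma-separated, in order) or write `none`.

C

A → no match
B → no match
C → match
D → no match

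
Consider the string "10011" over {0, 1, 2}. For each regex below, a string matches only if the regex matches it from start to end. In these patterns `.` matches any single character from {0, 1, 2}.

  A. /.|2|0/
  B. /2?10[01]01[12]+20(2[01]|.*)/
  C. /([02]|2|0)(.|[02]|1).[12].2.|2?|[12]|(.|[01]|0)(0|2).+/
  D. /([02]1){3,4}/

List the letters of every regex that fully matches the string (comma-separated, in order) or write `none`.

C

A → no match
B → no match
C → match
D → no match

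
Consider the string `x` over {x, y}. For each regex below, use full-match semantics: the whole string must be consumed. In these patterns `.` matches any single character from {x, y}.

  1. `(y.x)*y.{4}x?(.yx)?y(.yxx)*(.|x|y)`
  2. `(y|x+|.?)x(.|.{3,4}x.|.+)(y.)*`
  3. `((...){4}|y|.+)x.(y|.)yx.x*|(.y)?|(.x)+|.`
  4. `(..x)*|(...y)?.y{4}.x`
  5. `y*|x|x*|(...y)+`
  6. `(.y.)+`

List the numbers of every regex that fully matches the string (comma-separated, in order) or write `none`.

1 → no match
2 → no match
3 → match
4 → no match
5 → match
6 → no match

3, 5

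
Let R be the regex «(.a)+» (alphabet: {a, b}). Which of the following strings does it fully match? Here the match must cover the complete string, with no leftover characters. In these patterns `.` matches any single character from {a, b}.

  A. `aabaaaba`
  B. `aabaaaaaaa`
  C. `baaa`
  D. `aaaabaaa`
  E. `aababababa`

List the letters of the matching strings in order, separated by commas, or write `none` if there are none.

A, B, C, D, E

A. `aabaaaba` → match
B. `aabaaaaaaa` → match
C. `baaa` → match
D. `aaaabaaa` → match
E. `aababababa` → match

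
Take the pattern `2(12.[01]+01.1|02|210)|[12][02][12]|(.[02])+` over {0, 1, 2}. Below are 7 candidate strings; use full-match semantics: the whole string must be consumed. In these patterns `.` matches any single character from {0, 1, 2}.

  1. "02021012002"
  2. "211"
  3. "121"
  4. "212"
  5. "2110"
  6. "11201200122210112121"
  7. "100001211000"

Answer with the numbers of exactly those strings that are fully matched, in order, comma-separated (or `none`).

1 → no match
2 → no match
3 → match
4 → no match
5 → no match
6 → no match
7 → no match

3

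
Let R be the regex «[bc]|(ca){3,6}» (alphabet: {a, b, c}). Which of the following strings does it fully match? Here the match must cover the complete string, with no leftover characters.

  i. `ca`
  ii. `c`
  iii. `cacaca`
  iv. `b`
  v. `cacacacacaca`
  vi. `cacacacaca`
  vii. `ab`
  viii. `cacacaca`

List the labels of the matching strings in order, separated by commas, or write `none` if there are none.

i. `ca` → no match
ii. `c` → match
iii. `cacaca` → match
iv. `b` → match
v. `cacacacacaca` → match
vi. `cacacacaca` → match
vii. `ab` → no match
viii. `cacacaca` → match

ii, iii, iv, v, vi, viii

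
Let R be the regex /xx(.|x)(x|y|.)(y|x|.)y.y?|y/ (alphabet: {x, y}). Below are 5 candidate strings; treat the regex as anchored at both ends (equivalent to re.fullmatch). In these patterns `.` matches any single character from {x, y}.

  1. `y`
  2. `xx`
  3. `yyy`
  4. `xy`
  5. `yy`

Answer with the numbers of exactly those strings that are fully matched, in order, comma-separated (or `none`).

1 → match
2 → no match
3 → no match
4 → no match
5 → no match

1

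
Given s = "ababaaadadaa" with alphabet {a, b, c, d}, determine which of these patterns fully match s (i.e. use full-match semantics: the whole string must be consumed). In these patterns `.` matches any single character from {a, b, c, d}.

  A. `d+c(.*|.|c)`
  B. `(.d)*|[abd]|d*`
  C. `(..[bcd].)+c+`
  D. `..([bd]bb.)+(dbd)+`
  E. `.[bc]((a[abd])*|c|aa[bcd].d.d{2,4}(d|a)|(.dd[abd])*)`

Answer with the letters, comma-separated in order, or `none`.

A → no match — must start with "d"
B → no match
C → no match — must end with "c"
D → no match — must end with "dbd"
E → match

E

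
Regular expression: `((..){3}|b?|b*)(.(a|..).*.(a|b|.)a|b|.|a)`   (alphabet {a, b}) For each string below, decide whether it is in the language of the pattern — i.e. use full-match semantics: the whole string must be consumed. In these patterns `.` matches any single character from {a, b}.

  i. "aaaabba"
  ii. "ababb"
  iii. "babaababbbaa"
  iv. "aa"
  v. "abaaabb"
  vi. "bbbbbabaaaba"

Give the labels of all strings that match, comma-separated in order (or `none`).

i, iii, v, vi

i. "aaaabba" → match
ii. "ababb" → no match
iii. "babaababbbaa" → match
iv. "aa" → no match
v. "abaaabb" → match
vi. "bbbbbabaaaba" → match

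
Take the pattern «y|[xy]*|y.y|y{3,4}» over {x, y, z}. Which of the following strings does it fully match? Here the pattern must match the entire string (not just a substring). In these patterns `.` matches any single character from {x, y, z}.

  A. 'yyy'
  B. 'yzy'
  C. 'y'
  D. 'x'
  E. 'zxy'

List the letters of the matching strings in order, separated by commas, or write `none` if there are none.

A → match
B → match
C → match
D → match
E → no match

A, B, C, D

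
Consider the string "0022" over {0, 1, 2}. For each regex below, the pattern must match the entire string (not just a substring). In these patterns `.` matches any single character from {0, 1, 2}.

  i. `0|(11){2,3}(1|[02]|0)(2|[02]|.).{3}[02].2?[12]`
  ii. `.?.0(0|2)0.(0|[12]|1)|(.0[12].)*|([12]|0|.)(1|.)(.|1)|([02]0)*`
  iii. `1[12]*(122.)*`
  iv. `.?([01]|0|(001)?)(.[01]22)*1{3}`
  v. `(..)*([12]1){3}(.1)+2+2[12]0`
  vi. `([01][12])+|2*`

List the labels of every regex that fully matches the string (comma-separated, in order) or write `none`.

ii

i → no match
ii → match
iii → no match — must start with "1"
iv → no match — must end with "1"
v → no match — must end with "0"
vi → no match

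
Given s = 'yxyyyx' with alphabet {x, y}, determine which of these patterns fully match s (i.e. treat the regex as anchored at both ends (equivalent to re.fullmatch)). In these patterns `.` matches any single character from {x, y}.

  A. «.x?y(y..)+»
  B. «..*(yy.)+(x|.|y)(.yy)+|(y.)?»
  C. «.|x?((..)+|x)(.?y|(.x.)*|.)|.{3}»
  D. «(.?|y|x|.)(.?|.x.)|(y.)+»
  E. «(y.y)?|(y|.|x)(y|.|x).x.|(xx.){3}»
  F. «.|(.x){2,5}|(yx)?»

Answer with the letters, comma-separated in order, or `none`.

A → match
B → no match
C → match
D → match
E → no match
F → no match

A, C, D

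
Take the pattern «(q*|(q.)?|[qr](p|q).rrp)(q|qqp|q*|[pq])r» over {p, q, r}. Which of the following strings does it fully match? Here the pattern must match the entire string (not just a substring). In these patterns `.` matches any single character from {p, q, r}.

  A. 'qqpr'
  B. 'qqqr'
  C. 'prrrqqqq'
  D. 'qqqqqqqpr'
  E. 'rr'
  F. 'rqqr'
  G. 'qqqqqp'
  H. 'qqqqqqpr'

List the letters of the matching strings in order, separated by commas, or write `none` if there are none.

A → match
B → match
C → no match — must end with 'r'
D → match
E → no match
F → no match
G → no match — must end with 'r'
H → match

A, B, D, H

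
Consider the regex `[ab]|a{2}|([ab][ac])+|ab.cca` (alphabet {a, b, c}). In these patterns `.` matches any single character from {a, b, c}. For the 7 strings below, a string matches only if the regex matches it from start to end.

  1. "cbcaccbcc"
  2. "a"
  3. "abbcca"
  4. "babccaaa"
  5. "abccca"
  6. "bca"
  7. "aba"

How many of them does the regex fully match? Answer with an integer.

1 → no match
2 → match
3 → match
4 → no match
5 → match
6 → no match
7 → no match
Total matched: 3

3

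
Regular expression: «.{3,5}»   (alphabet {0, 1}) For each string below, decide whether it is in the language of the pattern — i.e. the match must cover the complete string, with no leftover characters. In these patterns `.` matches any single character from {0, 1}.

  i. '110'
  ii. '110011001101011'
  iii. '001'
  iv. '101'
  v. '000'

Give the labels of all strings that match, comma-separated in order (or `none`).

i, iii, iv, v

i → match
ii → no match
iii → match
iv → match
v → match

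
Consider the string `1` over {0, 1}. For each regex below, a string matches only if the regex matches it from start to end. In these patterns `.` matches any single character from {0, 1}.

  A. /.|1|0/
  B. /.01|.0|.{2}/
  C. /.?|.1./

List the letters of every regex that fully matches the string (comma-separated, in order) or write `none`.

A, C

A → match
B → no match
C → match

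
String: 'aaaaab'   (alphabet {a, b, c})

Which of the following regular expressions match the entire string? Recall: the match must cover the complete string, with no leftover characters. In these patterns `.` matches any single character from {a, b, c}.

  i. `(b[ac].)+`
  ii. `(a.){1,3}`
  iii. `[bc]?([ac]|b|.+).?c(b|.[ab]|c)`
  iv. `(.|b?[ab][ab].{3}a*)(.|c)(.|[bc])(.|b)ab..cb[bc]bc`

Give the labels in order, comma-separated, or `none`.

ii

i → no match — must start with 'b'
ii → match
iii → no match
iv → no match — must end with 'bc'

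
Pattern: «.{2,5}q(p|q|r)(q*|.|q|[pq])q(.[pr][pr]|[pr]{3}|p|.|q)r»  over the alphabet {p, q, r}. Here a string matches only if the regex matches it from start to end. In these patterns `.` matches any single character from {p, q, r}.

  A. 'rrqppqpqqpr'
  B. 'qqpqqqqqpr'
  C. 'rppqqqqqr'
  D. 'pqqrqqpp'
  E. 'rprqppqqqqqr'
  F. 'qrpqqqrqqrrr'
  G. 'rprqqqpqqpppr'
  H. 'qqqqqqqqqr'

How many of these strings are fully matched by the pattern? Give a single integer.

6

A → match
B → match
C → match
D → no match — must end with 'r'
E → no match
F → match
G → match
H → match
Total matched: 6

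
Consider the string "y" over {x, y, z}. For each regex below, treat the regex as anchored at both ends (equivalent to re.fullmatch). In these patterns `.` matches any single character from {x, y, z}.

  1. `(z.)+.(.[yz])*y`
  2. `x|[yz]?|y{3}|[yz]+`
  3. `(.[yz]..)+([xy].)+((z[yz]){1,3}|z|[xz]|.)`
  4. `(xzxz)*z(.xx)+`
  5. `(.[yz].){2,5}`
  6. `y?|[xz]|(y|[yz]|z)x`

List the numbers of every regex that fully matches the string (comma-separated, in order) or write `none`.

2, 6

1 → no match — must start with "z"
2 → match
3 → no match
4 → no match — must end with "xx"
5 → no match
6 → match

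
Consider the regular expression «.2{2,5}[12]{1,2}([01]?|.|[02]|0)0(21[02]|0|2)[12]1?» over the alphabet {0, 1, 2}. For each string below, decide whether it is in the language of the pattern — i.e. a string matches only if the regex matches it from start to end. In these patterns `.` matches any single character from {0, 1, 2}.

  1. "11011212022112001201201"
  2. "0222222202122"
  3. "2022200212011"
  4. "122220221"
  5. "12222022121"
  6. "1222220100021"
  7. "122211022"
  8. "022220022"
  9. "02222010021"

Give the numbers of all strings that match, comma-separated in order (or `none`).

2, 4, 7, 8

1 → no match
2 → match
3 → no match
4 → match
5 → no match
6 → no match
7 → match
8 → match
9 → no match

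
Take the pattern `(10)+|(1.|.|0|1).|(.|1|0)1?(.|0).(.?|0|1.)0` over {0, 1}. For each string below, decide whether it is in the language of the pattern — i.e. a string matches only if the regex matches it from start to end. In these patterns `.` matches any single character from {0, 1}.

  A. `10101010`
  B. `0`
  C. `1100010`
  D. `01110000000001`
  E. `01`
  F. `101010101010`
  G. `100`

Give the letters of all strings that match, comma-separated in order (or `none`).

A → match
B → no match
C → no match
D → no match
E → match
F → match
G → match

A, E, F, G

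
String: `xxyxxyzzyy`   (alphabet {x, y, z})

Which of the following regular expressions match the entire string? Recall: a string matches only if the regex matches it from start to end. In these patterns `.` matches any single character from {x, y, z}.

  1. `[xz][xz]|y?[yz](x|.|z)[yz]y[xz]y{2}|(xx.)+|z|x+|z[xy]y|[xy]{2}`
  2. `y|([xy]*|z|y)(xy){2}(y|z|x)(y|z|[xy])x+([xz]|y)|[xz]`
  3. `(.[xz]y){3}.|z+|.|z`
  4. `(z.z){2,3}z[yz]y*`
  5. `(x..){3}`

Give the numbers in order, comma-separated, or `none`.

3

1 → no match
2 → no match
3 → match
4 → no match — must start with `z`
5 → no match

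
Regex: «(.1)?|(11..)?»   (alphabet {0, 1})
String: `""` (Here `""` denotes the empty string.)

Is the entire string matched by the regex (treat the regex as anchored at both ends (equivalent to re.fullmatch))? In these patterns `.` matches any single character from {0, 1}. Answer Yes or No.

Yes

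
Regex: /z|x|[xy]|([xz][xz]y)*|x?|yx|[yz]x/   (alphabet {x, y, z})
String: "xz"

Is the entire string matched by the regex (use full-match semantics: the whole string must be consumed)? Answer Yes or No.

No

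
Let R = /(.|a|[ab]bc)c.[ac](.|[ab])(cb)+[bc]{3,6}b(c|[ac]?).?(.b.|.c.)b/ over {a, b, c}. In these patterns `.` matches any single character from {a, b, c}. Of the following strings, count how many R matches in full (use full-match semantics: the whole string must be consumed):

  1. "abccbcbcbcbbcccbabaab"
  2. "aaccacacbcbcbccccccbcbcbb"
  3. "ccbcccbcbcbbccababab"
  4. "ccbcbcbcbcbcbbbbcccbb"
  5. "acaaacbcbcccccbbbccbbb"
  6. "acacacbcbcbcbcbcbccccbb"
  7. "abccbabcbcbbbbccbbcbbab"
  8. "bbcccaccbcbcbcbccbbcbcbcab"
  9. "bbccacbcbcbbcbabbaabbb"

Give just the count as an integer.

1 → no match
2 → no match
3 → no match
4 → match
5 → no match
6 → match
7 → match
8 → match
9 → no match
Total matched: 4

4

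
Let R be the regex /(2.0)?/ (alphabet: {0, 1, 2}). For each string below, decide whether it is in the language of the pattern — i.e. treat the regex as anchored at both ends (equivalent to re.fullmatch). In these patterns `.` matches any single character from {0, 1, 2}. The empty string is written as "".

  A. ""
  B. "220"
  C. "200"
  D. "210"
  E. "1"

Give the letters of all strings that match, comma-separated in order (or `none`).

A, B, C, D

A → match
B → match
C → match
D → match
E → no match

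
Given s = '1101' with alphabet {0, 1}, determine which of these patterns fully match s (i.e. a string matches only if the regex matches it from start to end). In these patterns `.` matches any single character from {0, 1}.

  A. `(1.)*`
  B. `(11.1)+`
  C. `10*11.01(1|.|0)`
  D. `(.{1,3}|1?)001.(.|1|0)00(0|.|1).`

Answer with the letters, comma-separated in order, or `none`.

B

A → no match
B → match
C → no match
D → no match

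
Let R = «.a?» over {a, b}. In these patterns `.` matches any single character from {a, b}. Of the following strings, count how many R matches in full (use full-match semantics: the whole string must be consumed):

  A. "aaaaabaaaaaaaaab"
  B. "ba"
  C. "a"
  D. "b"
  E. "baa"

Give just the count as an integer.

A → no match
B → match
C → match
D → match
E → no match
Total matched: 3

3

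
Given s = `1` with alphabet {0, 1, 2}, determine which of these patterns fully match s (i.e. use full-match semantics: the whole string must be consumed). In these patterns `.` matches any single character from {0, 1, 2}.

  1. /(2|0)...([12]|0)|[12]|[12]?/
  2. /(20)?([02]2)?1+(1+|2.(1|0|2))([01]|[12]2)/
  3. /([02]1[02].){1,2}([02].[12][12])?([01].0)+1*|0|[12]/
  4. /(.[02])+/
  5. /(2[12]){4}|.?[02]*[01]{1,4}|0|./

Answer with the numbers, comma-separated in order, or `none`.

1, 3, 5

1 → match
2 → no match
3 → match
4 → no match
5 → match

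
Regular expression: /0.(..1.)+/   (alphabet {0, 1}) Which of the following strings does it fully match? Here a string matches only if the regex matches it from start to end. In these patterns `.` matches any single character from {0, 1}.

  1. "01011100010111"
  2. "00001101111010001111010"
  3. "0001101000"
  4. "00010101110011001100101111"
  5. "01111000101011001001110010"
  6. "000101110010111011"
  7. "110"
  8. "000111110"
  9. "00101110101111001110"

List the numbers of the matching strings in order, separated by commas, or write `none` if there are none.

5

1 → no match
2 → no match
3 → no match
4 → no match
5 → match
6 → no match
7 → no match — must start with "0"
8 → no match
9 → no match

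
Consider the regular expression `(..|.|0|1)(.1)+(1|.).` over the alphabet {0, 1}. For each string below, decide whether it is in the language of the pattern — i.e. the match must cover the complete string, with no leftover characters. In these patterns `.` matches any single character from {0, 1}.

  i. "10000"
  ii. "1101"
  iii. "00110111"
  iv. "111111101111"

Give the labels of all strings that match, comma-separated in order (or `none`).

i → no match
ii → no match
iii → match
iv → no match

iii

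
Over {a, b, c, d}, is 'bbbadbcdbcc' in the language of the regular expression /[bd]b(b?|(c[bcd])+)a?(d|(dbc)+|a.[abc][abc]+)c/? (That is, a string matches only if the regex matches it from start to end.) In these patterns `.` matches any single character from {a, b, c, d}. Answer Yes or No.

Yes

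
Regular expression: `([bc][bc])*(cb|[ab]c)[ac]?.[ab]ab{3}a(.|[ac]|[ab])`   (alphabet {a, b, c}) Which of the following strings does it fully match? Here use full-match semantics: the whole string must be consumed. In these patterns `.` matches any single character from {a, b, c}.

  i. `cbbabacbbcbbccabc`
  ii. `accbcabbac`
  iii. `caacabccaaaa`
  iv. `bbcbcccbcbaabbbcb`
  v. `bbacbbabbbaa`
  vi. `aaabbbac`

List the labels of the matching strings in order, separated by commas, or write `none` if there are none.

v

i → no match
ii → no match
iii → no match
iv → no match
v → match
vi → no match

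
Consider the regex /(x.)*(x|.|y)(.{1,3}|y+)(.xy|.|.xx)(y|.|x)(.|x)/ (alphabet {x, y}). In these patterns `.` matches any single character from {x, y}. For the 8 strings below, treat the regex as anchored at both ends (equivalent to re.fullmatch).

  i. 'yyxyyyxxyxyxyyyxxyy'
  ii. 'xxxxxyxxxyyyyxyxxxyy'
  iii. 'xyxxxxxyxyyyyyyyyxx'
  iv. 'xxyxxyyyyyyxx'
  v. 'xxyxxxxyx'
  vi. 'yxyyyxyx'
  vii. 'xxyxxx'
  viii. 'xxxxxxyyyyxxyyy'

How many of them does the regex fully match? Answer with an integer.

i → no match
ii → no match
iii → match
iv → no match
v → match
vi → no match
vii → match
viii → match
Total matched: 4

4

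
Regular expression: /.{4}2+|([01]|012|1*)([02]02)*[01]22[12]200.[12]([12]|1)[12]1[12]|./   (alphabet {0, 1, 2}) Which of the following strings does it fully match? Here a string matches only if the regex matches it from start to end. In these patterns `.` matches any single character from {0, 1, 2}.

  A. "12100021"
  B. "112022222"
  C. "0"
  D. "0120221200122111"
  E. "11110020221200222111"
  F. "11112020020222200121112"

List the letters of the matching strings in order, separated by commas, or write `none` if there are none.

A → no match
B → match
C → match
D → match
E → match
F → match

B, C, D, E, F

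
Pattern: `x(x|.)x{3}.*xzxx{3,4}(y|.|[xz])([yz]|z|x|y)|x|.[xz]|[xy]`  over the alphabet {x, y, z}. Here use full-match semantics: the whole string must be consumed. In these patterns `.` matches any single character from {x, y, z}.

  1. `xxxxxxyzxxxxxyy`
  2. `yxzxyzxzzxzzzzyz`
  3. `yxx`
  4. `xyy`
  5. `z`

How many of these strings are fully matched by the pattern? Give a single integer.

0

1 → no match
2 → no match
3 → no match
4 → no match
5 → no match
Total matched: 0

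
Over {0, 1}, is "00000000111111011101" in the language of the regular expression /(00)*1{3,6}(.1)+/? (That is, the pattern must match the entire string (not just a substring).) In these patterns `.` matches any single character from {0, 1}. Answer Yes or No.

Yes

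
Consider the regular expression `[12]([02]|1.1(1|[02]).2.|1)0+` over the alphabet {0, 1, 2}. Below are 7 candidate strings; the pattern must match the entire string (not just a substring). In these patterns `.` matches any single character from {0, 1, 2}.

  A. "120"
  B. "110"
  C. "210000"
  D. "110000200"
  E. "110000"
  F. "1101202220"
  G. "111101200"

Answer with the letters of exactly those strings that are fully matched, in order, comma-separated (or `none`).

A. "120" → match
B. "110" → match
C. "210000" → match
D. "110000200" → no match
E. "110000" → match
F. "1101202220" → no match
G. "111101200" → match

A, B, C, E, G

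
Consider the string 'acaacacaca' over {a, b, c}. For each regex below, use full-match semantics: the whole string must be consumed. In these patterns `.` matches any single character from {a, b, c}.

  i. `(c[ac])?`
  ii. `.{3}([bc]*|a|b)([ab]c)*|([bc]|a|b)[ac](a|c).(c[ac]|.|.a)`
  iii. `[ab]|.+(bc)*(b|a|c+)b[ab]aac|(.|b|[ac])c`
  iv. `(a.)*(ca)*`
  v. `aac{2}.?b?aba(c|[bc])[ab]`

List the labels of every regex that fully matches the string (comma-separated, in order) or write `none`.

i → no match
ii → no match
iii → no match
iv → match
v → no match — must start with 'aac'

iv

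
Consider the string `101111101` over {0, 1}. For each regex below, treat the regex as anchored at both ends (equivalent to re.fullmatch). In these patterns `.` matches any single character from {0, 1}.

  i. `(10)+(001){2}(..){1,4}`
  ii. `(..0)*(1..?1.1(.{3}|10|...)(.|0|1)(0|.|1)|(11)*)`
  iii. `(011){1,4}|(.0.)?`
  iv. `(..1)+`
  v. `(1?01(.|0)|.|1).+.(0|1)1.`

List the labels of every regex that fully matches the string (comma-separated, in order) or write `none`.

iv

i → no match
ii → no match
iii → no match
iv → match
v → no match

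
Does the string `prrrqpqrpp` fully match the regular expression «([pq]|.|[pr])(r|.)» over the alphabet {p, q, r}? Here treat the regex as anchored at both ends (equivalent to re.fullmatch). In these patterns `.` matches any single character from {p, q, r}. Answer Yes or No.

No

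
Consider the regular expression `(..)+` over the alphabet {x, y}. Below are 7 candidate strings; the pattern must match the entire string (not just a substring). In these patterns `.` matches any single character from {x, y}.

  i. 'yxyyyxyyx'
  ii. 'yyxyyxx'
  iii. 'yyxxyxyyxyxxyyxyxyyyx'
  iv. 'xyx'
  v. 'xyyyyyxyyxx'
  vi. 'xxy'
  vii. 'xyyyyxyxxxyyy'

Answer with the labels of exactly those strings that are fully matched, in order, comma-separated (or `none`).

i → no match
ii → no match
iii → no match
iv → no match
v → no match
vi → no match
vii → no match

none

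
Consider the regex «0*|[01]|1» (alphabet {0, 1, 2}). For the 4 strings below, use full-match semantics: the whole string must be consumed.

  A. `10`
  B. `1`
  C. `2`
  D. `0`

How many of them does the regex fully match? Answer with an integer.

A → no match
B → match
C → no match
D → match
Total matched: 2

2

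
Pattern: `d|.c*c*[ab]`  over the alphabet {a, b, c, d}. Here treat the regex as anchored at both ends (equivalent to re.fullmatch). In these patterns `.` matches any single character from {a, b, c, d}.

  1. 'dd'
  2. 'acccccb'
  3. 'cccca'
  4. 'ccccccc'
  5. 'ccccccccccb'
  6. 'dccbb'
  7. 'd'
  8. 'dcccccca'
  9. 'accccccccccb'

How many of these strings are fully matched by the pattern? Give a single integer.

6

1 → no match
2 → match
3 → match
4 → no match
5 → match
6 → no match
7 → match
8 → match
9 → match
Total matched: 6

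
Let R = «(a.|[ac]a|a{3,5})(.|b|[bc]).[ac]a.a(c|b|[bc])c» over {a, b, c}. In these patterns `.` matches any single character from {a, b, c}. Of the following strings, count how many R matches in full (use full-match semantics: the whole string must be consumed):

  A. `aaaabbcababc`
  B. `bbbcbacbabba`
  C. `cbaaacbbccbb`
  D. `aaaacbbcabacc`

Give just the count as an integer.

A. `aaaabbcababc` → match
B. `bbbcbacbabba` → no match — must end with `c`
C. `cbaaacbbccbb` → no match — must end with `c`
D → no match
Total matched: 1

1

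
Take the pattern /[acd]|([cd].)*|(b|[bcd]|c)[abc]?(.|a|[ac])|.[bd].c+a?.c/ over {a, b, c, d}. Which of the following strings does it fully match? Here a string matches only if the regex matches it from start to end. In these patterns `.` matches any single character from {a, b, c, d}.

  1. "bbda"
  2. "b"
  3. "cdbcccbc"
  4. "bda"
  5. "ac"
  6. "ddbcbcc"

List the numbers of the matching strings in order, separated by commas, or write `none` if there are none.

1 → no match
2 → no match
3 → match
4 → no match
5 → no match
6 → no match

3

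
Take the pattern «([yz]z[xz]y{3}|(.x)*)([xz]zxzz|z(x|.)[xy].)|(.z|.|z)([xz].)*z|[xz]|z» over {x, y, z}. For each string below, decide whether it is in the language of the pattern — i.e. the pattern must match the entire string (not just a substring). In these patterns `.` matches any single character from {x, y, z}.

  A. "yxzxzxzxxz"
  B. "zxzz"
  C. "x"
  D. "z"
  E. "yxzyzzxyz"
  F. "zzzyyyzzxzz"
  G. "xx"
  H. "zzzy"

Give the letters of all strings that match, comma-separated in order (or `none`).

A, B, C, D, F

A → match
B → match
C → match
D → match
E → no match
F → match
G → no match
H → no match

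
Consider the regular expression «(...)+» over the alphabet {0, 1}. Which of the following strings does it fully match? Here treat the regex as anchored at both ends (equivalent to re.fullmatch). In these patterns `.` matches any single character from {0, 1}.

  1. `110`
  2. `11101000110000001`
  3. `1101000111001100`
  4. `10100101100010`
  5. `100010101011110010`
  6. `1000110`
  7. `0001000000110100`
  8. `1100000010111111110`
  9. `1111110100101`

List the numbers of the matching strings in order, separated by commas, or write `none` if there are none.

1, 5

1 → match
2 → no match
3 → no match
4 → no match
5 → match
6 → no match
7 → no match
8 → no match
9 → no match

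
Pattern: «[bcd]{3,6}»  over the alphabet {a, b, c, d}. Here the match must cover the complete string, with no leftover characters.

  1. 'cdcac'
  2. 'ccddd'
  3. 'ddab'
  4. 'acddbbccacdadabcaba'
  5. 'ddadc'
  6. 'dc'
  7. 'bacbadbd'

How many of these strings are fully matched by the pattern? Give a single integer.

1

1 → no match
2 → match
3 → no match
4 → no match
5 → no match
6 → no match
7 → no match
Total matched: 1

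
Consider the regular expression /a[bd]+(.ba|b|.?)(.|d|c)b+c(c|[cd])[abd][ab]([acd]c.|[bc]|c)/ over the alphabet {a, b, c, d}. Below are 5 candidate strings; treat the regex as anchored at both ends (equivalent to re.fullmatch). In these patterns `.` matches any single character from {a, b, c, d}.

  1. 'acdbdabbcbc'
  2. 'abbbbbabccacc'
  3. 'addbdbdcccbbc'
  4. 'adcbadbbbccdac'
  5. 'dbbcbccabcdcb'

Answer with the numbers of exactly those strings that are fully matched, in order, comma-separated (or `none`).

1 → no match
2 → no match
3 → no match
4 → match
5 → no match — must start with 'a'

4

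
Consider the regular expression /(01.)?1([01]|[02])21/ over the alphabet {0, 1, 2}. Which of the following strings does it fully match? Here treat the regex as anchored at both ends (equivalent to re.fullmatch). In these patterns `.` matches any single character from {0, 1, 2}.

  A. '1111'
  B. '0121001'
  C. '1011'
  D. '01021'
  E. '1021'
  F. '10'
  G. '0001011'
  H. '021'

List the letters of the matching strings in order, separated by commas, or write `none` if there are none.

E

A → no match — must end with '21'
B → no match — must end with '21'
C → no match — must end with '21'
D → no match
E → match
F → no match — must end with '21'
G → no match — must end with '21'
H → no match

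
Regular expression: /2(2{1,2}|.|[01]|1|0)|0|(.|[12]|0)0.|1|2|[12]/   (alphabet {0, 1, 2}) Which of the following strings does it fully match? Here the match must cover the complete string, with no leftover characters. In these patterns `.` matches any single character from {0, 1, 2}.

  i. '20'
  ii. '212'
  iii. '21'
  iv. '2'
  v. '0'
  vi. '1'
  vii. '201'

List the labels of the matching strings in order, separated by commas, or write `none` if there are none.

i → match
ii → no match
iii → match
iv → match
v → match
vi → match
vii → match

i, iii, iv, v, vi, vii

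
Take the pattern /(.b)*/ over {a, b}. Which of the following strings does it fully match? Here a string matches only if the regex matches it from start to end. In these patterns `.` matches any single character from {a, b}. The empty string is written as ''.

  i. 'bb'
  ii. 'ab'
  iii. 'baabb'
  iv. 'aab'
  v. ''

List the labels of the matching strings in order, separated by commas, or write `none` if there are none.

i, ii, v

i → match
ii → match
iii → no match
iv → no match
v → match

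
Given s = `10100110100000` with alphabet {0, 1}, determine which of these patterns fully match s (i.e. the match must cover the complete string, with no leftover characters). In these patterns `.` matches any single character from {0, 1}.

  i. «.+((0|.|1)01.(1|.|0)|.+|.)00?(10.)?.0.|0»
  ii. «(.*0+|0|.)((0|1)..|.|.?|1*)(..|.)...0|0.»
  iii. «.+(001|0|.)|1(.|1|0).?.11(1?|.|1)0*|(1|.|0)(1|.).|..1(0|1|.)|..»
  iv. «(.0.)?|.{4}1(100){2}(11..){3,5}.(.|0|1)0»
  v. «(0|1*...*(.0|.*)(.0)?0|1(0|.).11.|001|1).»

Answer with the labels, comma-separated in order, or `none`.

i → match
ii → match
iii → match
iv → no match
v → match

i, ii, iii, v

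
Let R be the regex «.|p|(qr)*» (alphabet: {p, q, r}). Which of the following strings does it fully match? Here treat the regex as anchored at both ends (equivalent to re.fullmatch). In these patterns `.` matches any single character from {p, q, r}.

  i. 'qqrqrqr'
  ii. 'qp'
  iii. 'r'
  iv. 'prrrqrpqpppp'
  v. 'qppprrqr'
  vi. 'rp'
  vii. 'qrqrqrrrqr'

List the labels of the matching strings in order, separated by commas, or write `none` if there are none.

i → no match
ii → no match
iii → match
iv → no match
v → no match
vi → no match
vii → no match

iii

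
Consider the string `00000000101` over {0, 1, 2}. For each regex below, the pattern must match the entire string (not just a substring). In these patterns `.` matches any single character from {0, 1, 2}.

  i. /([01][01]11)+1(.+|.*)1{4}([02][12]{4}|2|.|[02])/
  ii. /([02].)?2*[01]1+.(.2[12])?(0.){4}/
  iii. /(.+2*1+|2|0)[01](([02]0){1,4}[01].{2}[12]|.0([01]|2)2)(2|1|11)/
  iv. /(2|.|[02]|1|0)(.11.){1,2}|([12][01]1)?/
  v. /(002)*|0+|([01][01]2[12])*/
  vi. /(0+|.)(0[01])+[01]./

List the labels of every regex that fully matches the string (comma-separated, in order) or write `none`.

i → no match
ii → no match
iii → no match
iv → no match
v → no match
vi → match

vi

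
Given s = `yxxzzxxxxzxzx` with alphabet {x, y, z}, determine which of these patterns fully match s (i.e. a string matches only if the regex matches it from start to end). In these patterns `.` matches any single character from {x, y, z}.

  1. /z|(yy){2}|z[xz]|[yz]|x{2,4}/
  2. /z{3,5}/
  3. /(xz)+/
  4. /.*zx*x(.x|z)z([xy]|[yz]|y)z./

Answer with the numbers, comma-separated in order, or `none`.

1 → no match
2 → no match — must start with `z`
3 → no match — must start with `xz`
4 → match

4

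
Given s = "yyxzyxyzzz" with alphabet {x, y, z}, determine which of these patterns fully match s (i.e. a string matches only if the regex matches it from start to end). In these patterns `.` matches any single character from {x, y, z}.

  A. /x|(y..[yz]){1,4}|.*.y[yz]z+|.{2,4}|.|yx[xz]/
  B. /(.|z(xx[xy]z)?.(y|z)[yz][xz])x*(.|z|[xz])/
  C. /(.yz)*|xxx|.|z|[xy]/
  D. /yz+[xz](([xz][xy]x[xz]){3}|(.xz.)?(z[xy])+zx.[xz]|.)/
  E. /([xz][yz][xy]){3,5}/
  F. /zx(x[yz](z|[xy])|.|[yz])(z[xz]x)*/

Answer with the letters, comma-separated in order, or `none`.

A

A → match
B → no match
C → no match
D → no match — must start with "yz"
E → no match
F → no match — must start with "zx"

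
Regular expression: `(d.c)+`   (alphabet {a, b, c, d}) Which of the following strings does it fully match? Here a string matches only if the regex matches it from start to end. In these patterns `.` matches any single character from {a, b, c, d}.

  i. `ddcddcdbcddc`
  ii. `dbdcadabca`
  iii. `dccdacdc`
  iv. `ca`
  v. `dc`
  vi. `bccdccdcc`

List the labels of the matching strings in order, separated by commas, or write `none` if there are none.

i. `ddcddcdbcddc` → match
ii. `dbdcadabca` → no match — must end with `c`
iii. `dccdacdc` → no match
iv. `ca` → no match — must start with `d`
v. `dc` → no match
vi. `bccdccdcc` → no match — must start with `d`

i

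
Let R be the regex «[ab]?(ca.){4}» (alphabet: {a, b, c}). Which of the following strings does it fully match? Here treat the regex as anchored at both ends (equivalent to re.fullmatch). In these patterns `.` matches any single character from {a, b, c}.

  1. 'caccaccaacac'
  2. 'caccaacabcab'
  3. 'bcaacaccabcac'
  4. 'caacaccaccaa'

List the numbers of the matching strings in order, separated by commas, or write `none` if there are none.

1, 2, 3, 4

1 → match
2 → match
3 → match
4 → match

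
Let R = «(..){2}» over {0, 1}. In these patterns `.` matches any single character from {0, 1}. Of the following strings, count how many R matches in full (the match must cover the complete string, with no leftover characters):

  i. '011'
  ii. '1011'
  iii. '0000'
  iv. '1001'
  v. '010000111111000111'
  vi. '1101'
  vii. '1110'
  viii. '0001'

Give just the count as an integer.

i → no match
ii → match
iii → match
iv → match
v → no match
vi → match
vii → match
viii → match
Total matched: 6

6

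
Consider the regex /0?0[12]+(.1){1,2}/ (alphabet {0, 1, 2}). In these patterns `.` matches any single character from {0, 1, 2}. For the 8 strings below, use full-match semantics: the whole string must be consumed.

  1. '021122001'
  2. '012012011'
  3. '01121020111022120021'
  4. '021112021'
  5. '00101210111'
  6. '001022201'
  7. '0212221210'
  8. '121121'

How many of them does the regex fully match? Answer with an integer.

0

1 → no match
2 → no match
3 → no match
4 → no match
5 → no match
6 → no match
7 → no match — must end with '1'
8 → no match
Total matched: 0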